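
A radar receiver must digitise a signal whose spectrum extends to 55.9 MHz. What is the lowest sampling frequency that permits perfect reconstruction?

111.8 MHz

Nyquist rate = 2 × 55.9 MHz = 111.8 MHz.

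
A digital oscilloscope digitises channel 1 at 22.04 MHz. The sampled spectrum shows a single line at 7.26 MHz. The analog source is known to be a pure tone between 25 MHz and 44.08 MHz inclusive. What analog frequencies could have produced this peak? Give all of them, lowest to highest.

29.3 MHz, 36.82 MHz

Frequencies that alias to 7.26 MHz are k·fs ± 7.26 MHz for integer k ≥ 0.
k=0: 7.26 MHz.
k=1: 14.78 MHz, 29.3 MHz.
k=2: 36.82 MHz, 51.34 MHz.
k=3: 58.86 MHz, 73.38 MHz.
Within [25 MHz, 44.08 MHz]: 29.3 MHz, 36.82 MHz.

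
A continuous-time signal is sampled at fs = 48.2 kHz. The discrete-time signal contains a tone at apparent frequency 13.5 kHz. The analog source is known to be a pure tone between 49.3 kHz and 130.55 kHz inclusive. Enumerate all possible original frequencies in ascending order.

61.7 kHz, 82.9 kHz, 109.9 kHz

Frequencies that alias to 13.5 kHz are k·fs ± 13.5 kHz for integer k ≥ 0.
k=0: 13.5 kHz.
k=1: 34.7 kHz, 61.7 kHz.
k=2: 82.9 kHz, 109.9 kHz.
k=3: 131.1 kHz, 158.1 kHz.
Within [49.3 kHz, 130.55 kHz]: 61.7 kHz, 82.9 kHz, 109.9 kHz.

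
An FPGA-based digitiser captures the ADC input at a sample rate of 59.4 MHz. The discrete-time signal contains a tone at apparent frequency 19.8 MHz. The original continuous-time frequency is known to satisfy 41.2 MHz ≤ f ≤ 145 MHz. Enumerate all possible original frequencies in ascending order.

79.2 MHz, 99 MHz, 138.6 MHz

Frequencies that alias to 19.8 MHz are k·fs ± 19.8 MHz for integer k ≥ 0.
k=0: 19.8 MHz.
k=1: 39.6 MHz, 79.2 MHz.
k=2: 99 MHz, 138.6 MHz.
k=3: 158.4 MHz, 198 MHz.
Within [41.2 MHz, 145 MHz]: 79.2 MHz, 99 MHz, 138.6 MHz.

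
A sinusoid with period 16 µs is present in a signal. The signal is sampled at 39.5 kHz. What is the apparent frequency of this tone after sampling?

T = 16 µs → f = 1/T = 62.5 kHz.
62.5 kHz mod fs = 23 kHz.
23 kHz > fs/2 = 19.75 kHz, folds to fs − 23 kHz = 16.5 kHz.

16.5 kHz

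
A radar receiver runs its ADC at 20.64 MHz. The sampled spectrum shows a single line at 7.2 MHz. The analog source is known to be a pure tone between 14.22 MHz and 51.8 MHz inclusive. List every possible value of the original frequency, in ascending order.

27.84 MHz, 34.08 MHz, 48.48 MHz

Frequencies that alias to 7.2 MHz are k·fs ± 7.2 MHz for integer k ≥ 0.
k=0: 7.2 MHz.
k=1: 13.44 MHz, 27.84 MHz.
k=2: 34.08 MHz, 48.48 MHz.
k=3: 54.72 MHz, 69.12 MHz.
Within [14.22 MHz, 51.8 MHz]: 27.84 MHz, 34.08 MHz, 48.48 MHz.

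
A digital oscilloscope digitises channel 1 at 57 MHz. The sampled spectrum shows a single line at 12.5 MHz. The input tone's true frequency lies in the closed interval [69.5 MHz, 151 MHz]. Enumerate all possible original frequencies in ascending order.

Frequencies that alias to 12.5 MHz are k·fs ± 12.5 MHz for integer k ≥ 0.
k=0: 12.5 MHz.
k=1: 44.5 MHz, 69.5 MHz.
k=2: 101.5 MHz, 126.5 MHz.
k=3: 158.5 MHz, 183.5 MHz.
Within [69.5 MHz, 151 MHz]: 69.5 MHz, 101.5 MHz, 126.5 MHz.

69.5 MHz, 101.5 MHz, 126.5 MHz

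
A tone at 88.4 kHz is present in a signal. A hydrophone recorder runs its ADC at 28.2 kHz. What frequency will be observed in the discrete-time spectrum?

88.4 kHz mod fs = 3.8 kHz.
3.8 kHz ≤ fs/2 = 14.1 kHz, appears at 3.8 kHz.

3.8 kHz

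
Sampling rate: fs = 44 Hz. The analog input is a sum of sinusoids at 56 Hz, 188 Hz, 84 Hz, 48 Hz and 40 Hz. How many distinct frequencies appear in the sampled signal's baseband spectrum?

fs/2 = 22 Hz.
56 Hz mod fs = 12 Hz.
12 Hz ≤ fs/2 = 22 Hz, appears at 12 Hz.
188 Hz mod fs = 12 Hz.
12 Hz ≤ fs/2 = 22 Hz, appears at 12 Hz.
84 Hz mod fs = 40 Hz.
40 Hz > fs/2 = 22 Hz, folds to fs − 40 Hz = 4 Hz.
48 Hz mod fs = 4 Hz.
4 Hz ≤ fs/2 = 22 Hz, appears at 4 Hz.
40 Hz > fs/2 = 22 Hz, folds to fs − 40 Hz = 4 Hz.
Distinct values: {4 Hz, 12 Hz} → 2.

2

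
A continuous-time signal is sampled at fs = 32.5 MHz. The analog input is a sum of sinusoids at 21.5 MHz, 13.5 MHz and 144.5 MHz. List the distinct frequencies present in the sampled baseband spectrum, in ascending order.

fs/2 = 16.25 MHz.
21.5 MHz > fs/2 = 16.25 MHz, folds to fs − 21.5 MHz = 11 MHz.
13.5 MHz ≤ fs/2 = 16.25 MHz, passes unchanged.
144.5 MHz mod fs = 14.5 MHz.
14.5 MHz ≤ fs/2 = 16.25 MHz, appears at 14.5 MHz.
Distinct values: {11 MHz, 13.5 MHz, 14.5 MHz}.

11 MHz, 13.5 MHz, 14.5 MHz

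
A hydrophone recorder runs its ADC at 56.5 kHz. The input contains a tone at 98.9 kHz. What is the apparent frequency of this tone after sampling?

98.9 kHz mod fs = 42.4 kHz.
42.4 kHz > fs/2 = 28.25 kHz, folds to fs − 42.4 kHz = 14.1 kHz.

14.1 kHz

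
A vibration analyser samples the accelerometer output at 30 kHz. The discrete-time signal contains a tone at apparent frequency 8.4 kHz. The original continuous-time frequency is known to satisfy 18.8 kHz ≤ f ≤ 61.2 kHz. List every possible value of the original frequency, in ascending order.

Frequencies that alias to 8.4 kHz are k·fs ± 8.4 kHz for integer k ≥ 0.
k=0: 8.4 kHz.
k=1: 21.6 kHz, 38.4 kHz.
k=2: 51.6 kHz, 68.4 kHz.
k=3: 81.6 kHz, 98.4 kHz.
Within [18.8 kHz, 61.2 kHz]: 21.6 kHz, 38.4 kHz, 51.6 kHz.

21.6 kHz, 38.4 kHz, 51.6 kHz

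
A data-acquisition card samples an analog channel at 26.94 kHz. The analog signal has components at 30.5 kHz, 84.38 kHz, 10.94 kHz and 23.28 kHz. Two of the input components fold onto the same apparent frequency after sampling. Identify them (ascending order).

fs/2 = 13.47 kHz.
30.5 kHz mod fs = 3.56 kHz.
3.56 kHz ≤ fs/2 = 13.47 kHz, appears at 3.56 kHz.
84.38 kHz mod fs = 3.56 kHz.
3.56 kHz ≤ fs/2 = 13.47 kHz, appears at 3.56 kHz.
10.94 kHz ≤ fs/2 = 13.47 kHz, passes unchanged.
23.28 kHz > fs/2 = 13.47 kHz, folds to fs − 23.28 kHz = 3.66 kHz.
30.5 kHz and 84.38 kHz both map to 3.56 kHz.

30.5 kHz, 84.38 kHz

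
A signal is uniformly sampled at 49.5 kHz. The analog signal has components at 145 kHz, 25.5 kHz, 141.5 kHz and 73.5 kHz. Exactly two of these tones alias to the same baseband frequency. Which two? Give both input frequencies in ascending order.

fs/2 = 24.75 kHz.
145 kHz mod fs = 46 kHz.
46 kHz > fs/2 = 24.75 kHz, folds to fs − 46 kHz = 3.5 kHz.
25.5 kHz > fs/2 = 24.75 kHz, folds to fs − 25.5 kHz = 24 kHz.
141.5 kHz mod fs = 42.5 kHz.
42.5 kHz > fs/2 = 24.75 kHz, folds to fs − 42.5 kHz = 7 kHz.
73.5 kHz mod fs = 24 kHz.
24 kHz ≤ fs/2 = 24.75 kHz, appears at 24 kHz.
25.5 kHz and 73.5 kHz both map to 24 kHz.

25.5 kHz, 73.5 kHz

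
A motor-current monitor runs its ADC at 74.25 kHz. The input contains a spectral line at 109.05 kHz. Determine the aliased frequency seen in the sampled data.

34.8 kHz

109.05 kHz mod fs = 34.8 kHz.
34.8 kHz ≤ fs/2 = 37.125 kHz, appears at 34.8 kHz.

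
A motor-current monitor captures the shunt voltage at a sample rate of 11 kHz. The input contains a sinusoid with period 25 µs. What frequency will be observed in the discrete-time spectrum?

4 kHz

T = 25 µs → f = 1/T = 40 kHz.
40 kHz mod fs = 7 kHz.
7 kHz > fs/2 = 5.5 kHz, folds to fs − 7 kHz = 4 kHz.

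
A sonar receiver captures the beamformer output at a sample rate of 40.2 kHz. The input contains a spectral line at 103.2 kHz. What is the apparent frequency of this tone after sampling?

103.2 kHz mod fs = 22.8 kHz.
22.8 kHz > fs/2 = 20.1 kHz, folds to fs − 22.8 kHz = 17.4 kHz.

17.4 kHz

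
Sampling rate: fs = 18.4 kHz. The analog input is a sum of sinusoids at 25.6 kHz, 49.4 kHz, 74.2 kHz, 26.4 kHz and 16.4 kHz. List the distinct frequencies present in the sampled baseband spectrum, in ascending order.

fs/2 = 9.2 kHz.
25.6 kHz mod fs = 7.2 kHz.
7.2 kHz ≤ fs/2 = 9.2 kHz, appears at 7.2 kHz.
49.4 kHz mod fs = 12.6 kHz.
12.6 kHz > fs/2 = 9.2 kHz, folds to fs − 12.6 kHz = 5.8 kHz.
74.2 kHz mod fs = 0.6 kHz.
0.6 kHz ≤ fs/2 = 9.2 kHz, appears at 0.6 kHz.
26.4 kHz mod fs = 8 kHz.
8 kHz ≤ fs/2 = 9.2 kHz, appears at 8 kHz.
16.4 kHz > fs/2 = 9.2 kHz, folds to fs − 16.4 kHz = 2 kHz.
Distinct values: {0.6 kHz, 2 kHz, 5.8 kHz, 7.2 kHz, 8 kHz}.

0.6 kHz, 2 kHz, 5.8 kHz, 7.2 kHz, 8 kHz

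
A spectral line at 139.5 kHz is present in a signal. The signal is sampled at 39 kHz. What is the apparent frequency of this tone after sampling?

16.5 kHz

139.5 kHz mod fs = 22.5 kHz.
22.5 kHz > fs/2 = 19.5 kHz, folds to fs − 22.5 kHz = 16.5 kHz.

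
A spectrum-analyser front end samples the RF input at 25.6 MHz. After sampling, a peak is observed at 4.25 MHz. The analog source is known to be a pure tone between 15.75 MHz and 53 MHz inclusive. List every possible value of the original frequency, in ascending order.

21.35 MHz, 29.85 MHz, 46.95 MHz

Frequencies that alias to 4.25 MHz are k·fs ± 4.25 MHz for integer k ≥ 0.
k=0: 4.25 MHz.
k=1: 21.35 MHz, 29.85 MHz.
k=2: 46.95 MHz, 55.45 MHz.
k=3: 72.55 MHz, 81.05 MHz.
Within [15.75 MHz, 53 MHz]: 21.35 MHz, 29.85 MHz, 46.95 MHz.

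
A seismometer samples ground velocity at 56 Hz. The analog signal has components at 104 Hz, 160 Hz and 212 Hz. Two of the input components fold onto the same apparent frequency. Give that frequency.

8 Hz

fs/2 = 28 Hz.
104 Hz mod fs = 48 Hz.
48 Hz > fs/2 = 28 Hz, folds to fs − 48 Hz = 8 Hz.
160 Hz mod fs = 48 Hz.
48 Hz > fs/2 = 28 Hz, folds to fs − 48 Hz = 8 Hz.
212 Hz mod fs = 44 Hz.
44 Hz > fs/2 = 28 Hz, folds to fs − 44 Hz = 12 Hz.
104 Hz and 160 Hz both map to 8 Hz.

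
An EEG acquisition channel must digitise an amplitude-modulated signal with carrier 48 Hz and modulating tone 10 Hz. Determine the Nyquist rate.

116 Hz

AM sidebands sit at fc ± fm = 38 Hz and 58 Hz.
Highest-frequency component: 58 Hz.
Nyquist rate = 2 × 58 Hz = 116 Hz.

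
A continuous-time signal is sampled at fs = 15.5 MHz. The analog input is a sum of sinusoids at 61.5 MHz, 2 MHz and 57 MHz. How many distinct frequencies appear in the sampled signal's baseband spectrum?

3

fs/2 = 7.75 MHz.
61.5 MHz mod fs = 15 MHz.
15 MHz > fs/2 = 7.75 MHz, folds to fs − 15 MHz = 0.5 MHz.
2 MHz ≤ fs/2 = 7.75 MHz, passes unchanged.
57 MHz mod fs = 10.5 MHz.
10.5 MHz > fs/2 = 7.75 MHz, folds to fs − 10.5 MHz = 5 MHz.
Distinct values: {0.5 MHz, 2 MHz, 5 MHz} → 3.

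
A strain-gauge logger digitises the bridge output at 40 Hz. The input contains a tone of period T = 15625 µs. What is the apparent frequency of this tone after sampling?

16 Hz

T = 15625 µs → f = 1/T = 64 Hz.
64 Hz mod fs = 24 Hz.
24 Hz > fs/2 = 20 Hz, folds to fs − 24 Hz = 16 Hz.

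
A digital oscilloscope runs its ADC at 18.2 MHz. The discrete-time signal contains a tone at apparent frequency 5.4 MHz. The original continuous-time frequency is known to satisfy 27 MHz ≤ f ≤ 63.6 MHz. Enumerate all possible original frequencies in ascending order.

31 MHz, 41.8 MHz, 49.2 MHz, 60 MHz

Frequencies that alias to 5.4 MHz are k·fs ± 5.4 MHz for integer k ≥ 0.
k=0: 5.4 MHz.
k=1: 12.8 MHz, 23.6 MHz.
k=2: 31 MHz, 41.8 MHz.
k=3: 49.2 MHz, 60 MHz.
k=4: 67.4 MHz, 78.2 MHz.
Within [27 MHz, 63.6 MHz]: 31 MHz, 41.8 MHz, 49.2 MHz, 60 MHz.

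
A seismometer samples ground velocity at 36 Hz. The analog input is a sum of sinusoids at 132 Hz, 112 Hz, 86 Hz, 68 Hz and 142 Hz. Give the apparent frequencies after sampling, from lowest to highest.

2 Hz, 4 Hz, 12 Hz, 14 Hz

fs/2 = 18 Hz.
132 Hz mod fs = 24 Hz.
24 Hz > fs/2 = 18 Hz, folds to fs − 24 Hz = 12 Hz.
112 Hz mod fs = 4 Hz.
4 Hz ≤ fs/2 = 18 Hz, appears at 4 Hz.
86 Hz mod fs = 14 Hz.
14 Hz ≤ fs/2 = 18 Hz, appears at 14 Hz.
68 Hz mod fs = 32 Hz.
32 Hz > fs/2 = 18 Hz, folds to fs − 32 Hz = 4 Hz.
142 Hz mod fs = 34 Hz.
34 Hz > fs/2 = 18 Hz, folds to fs − 34 Hz = 2 Hz.
Distinct values: {2 Hz, 4 Hz, 12 Hz, 14 Hz}.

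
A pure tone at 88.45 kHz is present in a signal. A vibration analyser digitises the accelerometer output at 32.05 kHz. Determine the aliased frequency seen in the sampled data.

7.7 kHz

88.45 kHz mod fs = 24.35 kHz.
24.35 kHz > fs/2 = 16.025 kHz, folds to fs − 24.35 kHz = 7.7 kHz.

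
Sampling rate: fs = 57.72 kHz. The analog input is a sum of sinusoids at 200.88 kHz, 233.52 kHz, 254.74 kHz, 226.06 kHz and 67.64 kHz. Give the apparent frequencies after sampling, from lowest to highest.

fs/2 = 28.86 kHz.
200.88 kHz mod fs = 27.72 kHz.
27.72 kHz ≤ fs/2 = 28.86 kHz, appears at 27.72 kHz.
233.52 kHz mod fs = 2.64 kHz.
2.64 kHz ≤ fs/2 = 28.86 kHz, appears at 2.64 kHz.
254.74 kHz mod fs = 23.86 kHz.
23.86 kHz ≤ fs/2 = 28.86 kHz, appears at 23.86 kHz.
226.06 kHz mod fs = 52.9 kHz.
52.9 kHz > fs/2 = 28.86 kHz, folds to fs − 52.9 kHz = 4.82 kHz.
67.64 kHz mod fs = 9.92 kHz.
9.92 kHz ≤ fs/2 = 28.86 kHz, appears at 9.92 kHz.
Distinct values: {2.64 kHz, 4.82 kHz, 9.92 kHz, 23.86 kHz, 27.72 kHz}.

2.64 kHz, 4.82 kHz, 9.92 kHz, 23.86 kHz, 27.72 kHz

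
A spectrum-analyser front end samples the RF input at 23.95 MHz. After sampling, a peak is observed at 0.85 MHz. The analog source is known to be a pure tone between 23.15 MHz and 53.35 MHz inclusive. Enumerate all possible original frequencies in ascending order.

Frequencies that alias to 0.85 MHz are k·fs ± 0.85 MHz for integer k ≥ 0.
k=0: 0.85 MHz.
k=1: 23.1 MHz, 24.8 MHz.
k=2: 47.05 MHz, 48.75 MHz.
k=3: 71 MHz, 72.7 MHz.
Within [23.15 MHz, 53.35 MHz]: 24.8 MHz, 47.05 MHz, 48.75 MHz.

24.8 MHz, 47.05 MHz, 48.75 MHz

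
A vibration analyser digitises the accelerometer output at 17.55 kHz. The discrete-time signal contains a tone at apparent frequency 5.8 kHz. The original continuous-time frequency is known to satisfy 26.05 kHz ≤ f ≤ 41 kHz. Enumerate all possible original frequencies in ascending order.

29.3 kHz, 40.9 kHz

Frequencies that alias to 5.8 kHz are k·fs ± 5.8 kHz for integer k ≥ 0.
k=0: 5.8 kHz.
k=1: 11.75 kHz, 23.35 kHz.
k=2: 29.3 kHz, 40.9 kHz.
k=3: 46.85 kHz, 58.45 kHz.
Within [26.05 kHz, 41 kHz]: 29.3 kHz, 40.9 kHz.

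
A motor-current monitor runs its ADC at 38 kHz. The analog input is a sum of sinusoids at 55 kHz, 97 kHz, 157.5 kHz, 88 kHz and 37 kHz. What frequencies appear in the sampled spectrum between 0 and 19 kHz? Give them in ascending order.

1 kHz, 5.5 kHz, 12 kHz, 17 kHz

fs/2 = 19 kHz.
55 kHz mod fs = 17 kHz.
17 kHz ≤ fs/2 = 19 kHz, appears at 17 kHz.
97 kHz mod fs = 21 kHz.
21 kHz > fs/2 = 19 kHz, folds to fs − 21 kHz = 17 kHz.
157.5 kHz mod fs = 5.5 kHz.
5.5 kHz ≤ fs/2 = 19 kHz, appears at 5.5 kHz.
88 kHz mod fs = 12 kHz.
12 kHz ≤ fs/2 = 19 kHz, appears at 12 kHz.
37 kHz > fs/2 = 19 kHz, folds to fs − 37 kHz = 1 kHz.
Distinct values: {1 kHz, 5.5 kHz, 12 kHz, 17 kHz}.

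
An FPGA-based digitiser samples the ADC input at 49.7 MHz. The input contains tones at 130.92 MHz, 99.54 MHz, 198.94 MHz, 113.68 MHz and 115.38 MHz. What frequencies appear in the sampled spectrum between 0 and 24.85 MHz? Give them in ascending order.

fs/2 = 24.85 MHz.
130.92 MHz mod fs = 31.52 MHz.
31.52 MHz > fs/2 = 24.85 MHz, folds to fs − 31.52 MHz = 18.18 MHz.
99.54 MHz mod fs = 0.14 MHz.
0.14 MHz ≤ fs/2 = 24.85 MHz, appears at 0.14 MHz.
198.94 MHz mod fs = 0.14 MHz.
0.14 MHz ≤ fs/2 = 24.85 MHz, appears at 0.14 MHz.
113.68 MHz mod fs = 14.28 MHz.
14.28 MHz ≤ fs/2 = 24.85 MHz, appears at 14.28 MHz.
115.38 MHz mod fs = 15.98 MHz.
15.98 MHz ≤ fs/2 = 24.85 MHz, appears at 15.98 MHz.
Distinct values: {0.14 MHz, 14.28 MHz, 15.98 MHz, 18.18 MHz}.

0.14 MHz, 14.28 MHz, 15.98 MHz, 18.18 MHz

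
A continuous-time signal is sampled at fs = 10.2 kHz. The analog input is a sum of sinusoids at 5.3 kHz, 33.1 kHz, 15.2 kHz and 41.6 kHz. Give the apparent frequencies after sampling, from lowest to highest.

fs/2 = 5.1 kHz.
5.3 kHz > fs/2 = 5.1 kHz, folds to fs − 5.3 kHz = 4.9 kHz.
33.1 kHz mod fs = 2.5 kHz.
2.5 kHz ≤ fs/2 = 5.1 kHz, appears at 2.5 kHz.
15.2 kHz mod fs = 5 kHz.
5 kHz ≤ fs/2 = 5.1 kHz, appears at 5 kHz.
41.6 kHz mod fs = 0.8 kHz.
0.8 kHz ≤ fs/2 = 5.1 kHz, appears at 0.8 kHz.
Distinct values: {0.8 kHz, 2.5 kHz, 4.9 kHz, 5 kHz}.

0.8 kHz, 2.5 kHz, 4.9 kHz, 5 kHz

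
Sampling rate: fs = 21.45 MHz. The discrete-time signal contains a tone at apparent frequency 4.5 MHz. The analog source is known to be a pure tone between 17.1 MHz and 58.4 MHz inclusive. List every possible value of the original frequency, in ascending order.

Frequencies that alias to 4.5 MHz are k·fs ± 4.5 MHz for integer k ≥ 0.
k=0: 4.5 MHz.
k=1: 16.95 MHz, 25.95 MHz.
k=2: 38.4 MHz, 47.4 MHz.
k=3: 59.85 MHz, 68.85 MHz.
Within [17.1 MHz, 58.4 MHz]: 25.95 MHz, 38.4 MHz, 47.4 MHz.

25.95 MHz, 38.4 MHz, 47.4 MHz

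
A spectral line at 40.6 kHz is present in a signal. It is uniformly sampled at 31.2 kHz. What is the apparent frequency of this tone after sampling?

40.6 kHz mod fs = 9.4 kHz.
9.4 kHz ≤ fs/2 = 15.6 kHz, appears at 9.4 kHz.

9.4 kHz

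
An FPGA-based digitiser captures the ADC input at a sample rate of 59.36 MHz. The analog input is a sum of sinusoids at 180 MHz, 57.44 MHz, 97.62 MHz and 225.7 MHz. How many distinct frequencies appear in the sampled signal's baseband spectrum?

fs/2 = 29.68 MHz.
180 MHz mod fs = 1.92 MHz.
1.92 MHz ≤ fs/2 = 29.68 MHz, appears at 1.92 MHz.
57.44 MHz > fs/2 = 29.68 MHz, folds to fs − 57.44 MHz = 1.92 MHz.
97.62 MHz mod fs = 38.26 MHz.
38.26 MHz > fs/2 = 29.68 MHz, folds to fs − 38.26 MHz = 21.1 MHz.
225.7 MHz mod fs = 47.62 MHz.
47.62 MHz > fs/2 = 29.68 MHz, folds to fs − 47.62 MHz = 11.74 MHz.
Distinct values: {1.92 MHz, 11.74 MHz, 21.1 MHz} → 3.

3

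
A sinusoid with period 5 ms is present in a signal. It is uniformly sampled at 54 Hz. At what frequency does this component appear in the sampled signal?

T = 5 ms → f = 1/T = 200 Hz.
200 Hz mod fs = 38 Hz.
38 Hz > fs/2 = 27 Hz, folds to fs − 38 Hz = 16 Hz.

16 Hz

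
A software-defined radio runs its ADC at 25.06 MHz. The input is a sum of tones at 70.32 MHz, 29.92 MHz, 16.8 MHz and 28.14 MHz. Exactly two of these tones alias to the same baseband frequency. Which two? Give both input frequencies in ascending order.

29.92 MHz, 70.32 MHz

fs/2 = 12.53 MHz.
70.32 MHz mod fs = 20.2 MHz.
20.2 MHz > fs/2 = 12.53 MHz, folds to fs − 20.2 MHz = 4.86 MHz.
29.92 MHz mod fs = 4.86 MHz.
4.86 MHz ≤ fs/2 = 12.53 MHz, appears at 4.86 MHz.
16.8 MHz > fs/2 = 12.53 MHz, folds to fs − 16.8 MHz = 8.26 MHz.
28.14 MHz mod fs = 3.08 MHz.
3.08 MHz ≤ fs/2 = 12.53 MHz, appears at 3.08 MHz.
29.92 MHz and 70.32 MHz both map to 4.86 MHz.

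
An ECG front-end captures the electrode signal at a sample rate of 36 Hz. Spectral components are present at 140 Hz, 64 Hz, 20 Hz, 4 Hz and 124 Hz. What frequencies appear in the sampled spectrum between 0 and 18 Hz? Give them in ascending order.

fs/2 = 18 Hz.
140 Hz mod fs = 32 Hz.
32 Hz > fs/2 = 18 Hz, folds to fs − 32 Hz = 4 Hz.
64 Hz mod fs = 28 Hz.
28 Hz > fs/2 = 18 Hz, folds to fs − 28 Hz = 8 Hz.
20 Hz > fs/2 = 18 Hz, folds to fs − 20 Hz = 16 Hz.
4 Hz ≤ fs/2 = 18 Hz, passes unchanged.
124 Hz mod fs = 16 Hz.
16 Hz ≤ fs/2 = 18 Hz, appears at 16 Hz.
Distinct values: {4 Hz, 8 Hz, 16 Hz}.

4 Hz, 8 Hz, 16 Hz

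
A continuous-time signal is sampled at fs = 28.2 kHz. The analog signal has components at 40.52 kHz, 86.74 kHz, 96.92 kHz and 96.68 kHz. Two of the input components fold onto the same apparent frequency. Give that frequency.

fs/2 = 14.1 kHz.
40.52 kHz mod fs = 12.32 kHz.
12.32 kHz ≤ fs/2 = 14.1 kHz, appears at 12.32 kHz.
86.74 kHz mod fs = 2.14 kHz.
2.14 kHz ≤ fs/2 = 14.1 kHz, appears at 2.14 kHz.
96.92 kHz mod fs = 12.32 kHz.
12.32 kHz ≤ fs/2 = 14.1 kHz, appears at 12.32 kHz.
96.68 kHz mod fs = 12.08 kHz.
12.08 kHz ≤ fs/2 = 14.1 kHz, appears at 12.08 kHz.
40.52 kHz and 96.92 kHz both map to 12.32 kHz.

12.32 kHz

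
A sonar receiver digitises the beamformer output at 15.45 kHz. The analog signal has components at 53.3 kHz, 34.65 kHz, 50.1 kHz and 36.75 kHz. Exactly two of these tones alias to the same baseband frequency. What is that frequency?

fs/2 = 7.725 kHz.
53.3 kHz mod fs = 6.95 kHz.
6.95 kHz ≤ fs/2 = 7.725 kHz, appears at 6.95 kHz.
34.65 kHz mod fs = 3.75 kHz.
3.75 kHz ≤ fs/2 = 7.725 kHz, appears at 3.75 kHz.
50.1 kHz mod fs = 3.75 kHz.
3.75 kHz ≤ fs/2 = 7.725 kHz, appears at 3.75 kHz.
36.75 kHz mod fs = 5.85 kHz.
5.85 kHz ≤ fs/2 = 7.725 kHz, appears at 5.85 kHz.
34.65 kHz and 50.1 kHz both map to 3.75 kHz.

3.75 kHz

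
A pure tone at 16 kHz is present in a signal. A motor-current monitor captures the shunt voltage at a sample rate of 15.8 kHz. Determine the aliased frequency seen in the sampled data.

0.2 kHz

16 kHz mod fs = 0.2 kHz.
0.2 kHz ≤ fs/2 = 7.9 kHz, appears at 0.2 kHz.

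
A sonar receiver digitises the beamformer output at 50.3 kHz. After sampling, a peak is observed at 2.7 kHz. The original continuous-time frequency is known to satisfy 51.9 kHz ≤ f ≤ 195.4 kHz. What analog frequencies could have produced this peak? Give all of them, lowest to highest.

Frequencies that alias to 2.7 kHz are k·fs ± 2.7 kHz for integer k ≥ 0.
k=0: 2.7 kHz.
k=1: 47.6 kHz, 53 kHz.
k=2: 97.9 kHz, 103.3 kHz.
k=3: 148.2 kHz, 153.6 kHz.
k=4: 198.5 kHz, 203.9 kHz.
Within [51.9 kHz, 195.4 kHz]: 53 kHz, 97.9 kHz, 103.3 kHz, 148.2 kHz, 153.6 kHz.

53 kHz, 97.9 kHz, 103.3 kHz, 148.2 kHz, 153.6 kHz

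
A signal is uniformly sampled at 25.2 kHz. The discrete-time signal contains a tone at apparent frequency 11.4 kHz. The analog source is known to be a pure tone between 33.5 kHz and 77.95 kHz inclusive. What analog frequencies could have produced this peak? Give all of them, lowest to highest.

Frequencies that alias to 11.4 kHz are k·fs ± 11.4 kHz for integer k ≥ 0.
k=0: 11.4 kHz.
k=1: 13.8 kHz, 36.6 kHz.
k=2: 39 kHz, 61.8 kHz.
k=3: 64.2 kHz, 87 kHz.
k=4: 89.4 kHz, 112.2 kHz.
Within [33.5 kHz, 77.95 kHz]: 36.6 kHz, 39 kHz, 61.8 kHz, 64.2 kHz.

36.6 kHz, 39 kHz, 61.8 kHz, 64.2 kHz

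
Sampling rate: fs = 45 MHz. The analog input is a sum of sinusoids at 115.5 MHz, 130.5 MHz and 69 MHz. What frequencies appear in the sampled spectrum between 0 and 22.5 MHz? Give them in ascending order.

fs/2 = 22.5 MHz.
115.5 MHz mod fs = 25.5 MHz.
25.5 MHz > fs/2 = 22.5 MHz, folds to fs − 25.5 MHz = 19.5 MHz.
130.5 MHz mod fs = 40.5 MHz.
40.5 MHz > fs/2 = 22.5 MHz, folds to fs − 40.5 MHz = 4.5 MHz.
69 MHz mod fs = 24 MHz.
24 MHz > fs/2 = 22.5 MHz, folds to fs − 24 MHz = 21 MHz.
Distinct values: {4.5 MHz, 19.5 MHz, 21 MHz}.

4.5 MHz, 19.5 MHz, 21 MHz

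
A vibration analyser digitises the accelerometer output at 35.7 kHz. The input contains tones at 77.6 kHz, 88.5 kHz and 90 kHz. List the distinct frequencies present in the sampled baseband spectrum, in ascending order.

6.2 kHz, 17.1 kHz

fs/2 = 17.85 kHz.
77.6 kHz mod fs = 6.2 kHz.
6.2 kHz ≤ fs/2 = 17.85 kHz, appears at 6.2 kHz.
88.5 kHz mod fs = 17.1 kHz.
17.1 kHz ≤ fs/2 = 17.85 kHz, appears at 17.1 kHz.
90 kHz mod fs = 18.6 kHz.
18.6 kHz > fs/2 = 17.85 kHz, folds to fs − 18.6 kHz = 17.1 kHz.
Distinct values: {6.2 kHz, 17.1 kHz}.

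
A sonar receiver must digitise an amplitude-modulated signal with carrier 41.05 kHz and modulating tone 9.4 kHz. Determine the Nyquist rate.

100.9 kHz

AM sidebands sit at fc ± fm = 31.65 kHz and 50.45 kHz.
Highest-frequency component: 50.45 kHz.
Nyquist rate = 2 × 50.45 kHz = 100.9 kHz.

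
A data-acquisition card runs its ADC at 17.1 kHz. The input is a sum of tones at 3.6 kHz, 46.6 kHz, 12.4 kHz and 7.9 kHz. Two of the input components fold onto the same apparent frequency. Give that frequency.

4.7 kHz

fs/2 = 8.55 kHz.
3.6 kHz ≤ fs/2 = 8.55 kHz, passes unchanged.
46.6 kHz mod fs = 12.4 kHz.
12.4 kHz > fs/2 = 8.55 kHz, folds to fs − 12.4 kHz = 4.7 kHz.
12.4 kHz > fs/2 = 8.55 kHz, folds to fs − 12.4 kHz = 4.7 kHz.
7.9 kHz ≤ fs/2 = 8.55 kHz, passes unchanged.
12.4 kHz and 46.6 kHz both map to 4.7 kHz.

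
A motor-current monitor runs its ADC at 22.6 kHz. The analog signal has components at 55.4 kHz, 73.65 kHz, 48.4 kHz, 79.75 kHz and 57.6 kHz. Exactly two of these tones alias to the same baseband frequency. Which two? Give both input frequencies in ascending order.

fs/2 = 11.3 kHz.
55.4 kHz mod fs = 10.2 kHz.
10.2 kHz ≤ fs/2 = 11.3 kHz, appears at 10.2 kHz.
73.65 kHz mod fs = 5.85 kHz.
5.85 kHz ≤ fs/2 = 11.3 kHz, appears at 5.85 kHz.
48.4 kHz mod fs = 3.2 kHz.
3.2 kHz ≤ fs/2 = 11.3 kHz, appears at 3.2 kHz.
79.75 kHz mod fs = 11.95 kHz.
11.95 kHz > fs/2 = 11.3 kHz, folds to fs − 11.95 kHz = 10.65 kHz.
57.6 kHz mod fs = 12.4 kHz.
12.4 kHz > fs/2 = 11.3 kHz, folds to fs − 12.4 kHz = 10.2 kHz.
55.4 kHz and 57.6 kHz both map to 10.2 kHz.

55.4 kHz, 57.6 kHz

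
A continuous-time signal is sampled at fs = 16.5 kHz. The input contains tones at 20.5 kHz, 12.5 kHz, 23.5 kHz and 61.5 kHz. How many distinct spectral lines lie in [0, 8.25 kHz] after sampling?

3

fs/2 = 8.25 kHz.
20.5 kHz mod fs = 4 kHz.
4 kHz ≤ fs/2 = 8.25 kHz, appears at 4 kHz.
12.5 kHz > fs/2 = 8.25 kHz, folds to fs − 12.5 kHz = 4 kHz.
23.5 kHz mod fs = 7 kHz.
7 kHz ≤ fs/2 = 8.25 kHz, appears at 7 kHz.
61.5 kHz mod fs = 12 kHz.
12 kHz > fs/2 = 8.25 kHz, folds to fs − 12 kHz = 4.5 kHz.
Distinct values: {4 kHz, 4.5 kHz, 7 kHz} → 3.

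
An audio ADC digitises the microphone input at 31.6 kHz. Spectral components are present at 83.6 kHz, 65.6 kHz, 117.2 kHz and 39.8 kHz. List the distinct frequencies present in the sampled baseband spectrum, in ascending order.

fs/2 = 15.8 kHz.
83.6 kHz mod fs = 20.4 kHz.
20.4 kHz > fs/2 = 15.8 kHz, folds to fs − 20.4 kHz = 11.2 kHz.
65.6 kHz mod fs = 2.4 kHz.
2.4 kHz ≤ fs/2 = 15.8 kHz, appears at 2.4 kHz.
117.2 kHz mod fs = 22.4 kHz.
22.4 kHz > fs/2 = 15.8 kHz, folds to fs − 22.4 kHz = 9.2 kHz.
39.8 kHz mod fs = 8.2 kHz.
8.2 kHz ≤ fs/2 = 15.8 kHz, appears at 8.2 kHz.
Distinct values: {2.4 kHz, 8.2 kHz, 9.2 kHz, 11.2 kHz}.

2.4 kHz, 8.2 kHz, 9.2 kHz, 11.2 kHz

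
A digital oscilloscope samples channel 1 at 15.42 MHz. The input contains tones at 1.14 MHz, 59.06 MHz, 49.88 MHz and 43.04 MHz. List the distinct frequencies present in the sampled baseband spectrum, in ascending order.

1.14 MHz, 2.62 MHz, 3.22 MHz, 3.62 MHz

fs/2 = 7.71 MHz.
1.14 MHz ≤ fs/2 = 7.71 MHz, passes unchanged.
59.06 MHz mod fs = 12.8 MHz.
12.8 MHz > fs/2 = 7.71 MHz, folds to fs − 12.8 MHz = 2.62 MHz.
49.88 MHz mod fs = 3.62 MHz.
3.62 MHz ≤ fs/2 = 7.71 MHz, appears at 3.62 MHz.
43.04 MHz mod fs = 12.2 MHz.
12.2 MHz > fs/2 = 7.71 MHz, folds to fs − 12.2 MHz = 3.22 MHz.
Distinct values: {1.14 MHz, 2.62 MHz, 3.22 MHz, 3.62 MHz}.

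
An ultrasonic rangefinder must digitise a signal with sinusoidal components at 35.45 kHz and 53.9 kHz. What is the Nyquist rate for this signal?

107.8 kHz

Highest-frequency component: 53.9 kHz.
Nyquist rate = 2 × 53.9 kHz = 107.8 kHz.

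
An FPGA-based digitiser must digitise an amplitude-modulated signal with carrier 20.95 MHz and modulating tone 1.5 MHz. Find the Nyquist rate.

44.9 MHz

AM sidebands sit at fc ± fm = 19.45 MHz and 22.45 MHz.
Highest-frequency component: 22.45 MHz.
Nyquist rate = 2 × 22.45 MHz = 44.9 MHz.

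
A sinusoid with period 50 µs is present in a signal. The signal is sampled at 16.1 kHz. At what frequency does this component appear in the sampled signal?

3.9 kHz

T = 50 µs → f = 1/T = 20 kHz.
20 kHz mod fs = 3.9 kHz.
3.9 kHz ≤ fs/2 = 8.05 kHz, appears at 3.9 kHz.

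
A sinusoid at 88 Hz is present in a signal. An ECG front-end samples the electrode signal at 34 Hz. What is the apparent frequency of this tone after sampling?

88 Hz mod fs = 20 Hz.
20 Hz > fs/2 = 17 Hz, folds to fs − 20 Hz = 14 Hz.

14 Hz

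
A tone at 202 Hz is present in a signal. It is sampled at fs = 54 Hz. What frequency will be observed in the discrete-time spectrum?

202 Hz mod fs = 40 Hz.
40 Hz > fs/2 = 27 Hz, folds to fs − 40 Hz = 14 Hz.

14 Hz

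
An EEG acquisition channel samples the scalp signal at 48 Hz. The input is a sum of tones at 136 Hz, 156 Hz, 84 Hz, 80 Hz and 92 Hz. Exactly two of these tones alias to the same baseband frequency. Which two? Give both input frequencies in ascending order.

84 Hz, 156 Hz

fs/2 = 24 Hz.
136 Hz mod fs = 40 Hz.
40 Hz > fs/2 = 24 Hz, folds to fs − 40 Hz = 8 Hz.
156 Hz mod fs = 12 Hz.
12 Hz ≤ fs/2 = 24 Hz, appears at 12 Hz.
84 Hz mod fs = 36 Hz.
36 Hz > fs/2 = 24 Hz, folds to fs − 36 Hz = 12 Hz.
80 Hz mod fs = 32 Hz.
32 Hz > fs/2 = 24 Hz, folds to fs − 32 Hz = 16 Hz.
92 Hz mod fs = 44 Hz.
44 Hz > fs/2 = 24 Hz, folds to fs − 44 Hz = 4 Hz.
84 Hz and 156 Hz both map to 12 Hz.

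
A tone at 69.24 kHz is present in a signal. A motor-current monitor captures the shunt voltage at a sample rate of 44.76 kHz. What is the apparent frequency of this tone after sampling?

20.28 kHz

69.24 kHz mod fs = 24.48 kHz.
24.48 kHz > fs/2 = 22.38 kHz, folds to fs − 24.48 kHz = 20.28 kHz.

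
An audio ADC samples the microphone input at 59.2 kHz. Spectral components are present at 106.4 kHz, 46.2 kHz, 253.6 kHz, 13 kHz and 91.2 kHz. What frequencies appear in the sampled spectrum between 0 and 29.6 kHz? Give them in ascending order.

12 kHz, 13 kHz, 16.8 kHz, 27.2 kHz

fs/2 = 29.6 kHz.
106.4 kHz mod fs = 47.2 kHz.
47.2 kHz > fs/2 = 29.6 kHz, folds to fs − 47.2 kHz = 12 kHz.
46.2 kHz > fs/2 = 29.6 kHz, folds to fs − 46.2 kHz = 13 kHz.
253.6 kHz mod fs = 16.8 kHz.
16.8 kHz ≤ fs/2 = 29.6 kHz, appears at 16.8 kHz.
13 kHz ≤ fs/2 = 29.6 kHz, passes unchanged.
91.2 kHz mod fs = 32 kHz.
32 kHz > fs/2 = 29.6 kHz, folds to fs − 32 kHz = 27.2 kHz.
Distinct values: {12 kHz, 13 kHz, 16.8 kHz, 27.2 kHz}.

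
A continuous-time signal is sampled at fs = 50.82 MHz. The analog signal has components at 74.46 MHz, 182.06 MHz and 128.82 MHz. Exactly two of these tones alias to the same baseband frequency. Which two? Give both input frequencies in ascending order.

74.46 MHz, 128.82 MHz

fs/2 = 25.41 MHz.
74.46 MHz mod fs = 23.64 MHz.
23.64 MHz ≤ fs/2 = 25.41 MHz, appears at 23.64 MHz.
182.06 MHz mod fs = 29.6 MHz.
29.6 MHz > fs/2 = 25.41 MHz, folds to fs − 29.6 MHz = 21.22 MHz.
128.82 MHz mod fs = 27.18 MHz.
27.18 MHz > fs/2 = 25.41 MHz, folds to fs − 27.18 MHz = 23.64 MHz.
74.46 MHz and 128.82 MHz both map to 23.64 MHz.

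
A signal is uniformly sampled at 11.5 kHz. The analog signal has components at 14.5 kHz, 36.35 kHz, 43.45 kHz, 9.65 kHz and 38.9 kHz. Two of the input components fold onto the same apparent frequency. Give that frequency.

1.85 kHz

fs/2 = 5.75 kHz.
14.5 kHz mod fs = 3 kHz.
3 kHz ≤ fs/2 = 5.75 kHz, appears at 3 kHz.
36.35 kHz mod fs = 1.85 kHz.
1.85 kHz ≤ fs/2 = 5.75 kHz, appears at 1.85 kHz.
43.45 kHz mod fs = 8.95 kHz.
8.95 kHz > fs/2 = 5.75 kHz, folds to fs − 8.95 kHz = 2.55 kHz.
9.65 kHz > fs/2 = 5.75 kHz, folds to fs − 9.65 kHz = 1.85 kHz.
38.9 kHz mod fs = 4.4 kHz.
4.4 kHz ≤ fs/2 = 5.75 kHz, appears at 4.4 kHz.
9.65 kHz and 36.35 kHz both map to 1.85 kHz.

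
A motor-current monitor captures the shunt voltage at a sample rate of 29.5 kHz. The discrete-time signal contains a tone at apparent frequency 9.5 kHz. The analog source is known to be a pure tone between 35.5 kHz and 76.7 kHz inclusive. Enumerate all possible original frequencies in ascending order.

39 kHz, 49.5 kHz, 68.5 kHz

Frequencies that alias to 9.5 kHz are k·fs ± 9.5 kHz for integer k ≥ 0.
k=0: 9.5 kHz.
k=1: 20 kHz, 39 kHz.
k=2: 49.5 kHz, 68.5 kHz.
k=3: 79 kHz, 98 kHz.
Within [35.5 kHz, 76.7 kHz]: 39 kHz, 49.5 kHz, 68.5 kHz.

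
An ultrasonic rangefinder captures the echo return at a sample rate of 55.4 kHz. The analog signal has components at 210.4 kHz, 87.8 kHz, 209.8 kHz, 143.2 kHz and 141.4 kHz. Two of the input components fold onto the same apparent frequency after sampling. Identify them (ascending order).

fs/2 = 27.7 kHz.
210.4 kHz mod fs = 44.2 kHz.
44.2 kHz > fs/2 = 27.7 kHz, folds to fs − 44.2 kHz = 11.2 kHz.
87.8 kHz mod fs = 32.4 kHz.
32.4 kHz > fs/2 = 27.7 kHz, folds to fs − 32.4 kHz = 23 kHz.
209.8 kHz mod fs = 43.6 kHz.
43.6 kHz > fs/2 = 27.7 kHz, folds to fs − 43.6 kHz = 11.8 kHz.
143.2 kHz mod fs = 32.4 kHz.
32.4 kHz > fs/2 = 27.7 kHz, folds to fs − 32.4 kHz = 23 kHz.
141.4 kHz mod fs = 30.6 kHz.
30.6 kHz > fs/2 = 27.7 kHz, folds to fs − 30.6 kHz = 24.8 kHz.
87.8 kHz and 143.2 kHz both map to 23 kHz.

87.8 kHz, 143.2 kHz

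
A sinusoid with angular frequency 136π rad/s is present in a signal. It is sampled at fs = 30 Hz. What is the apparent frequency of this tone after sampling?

8 Hz

ω = 136π rad/s → f = ω/(2π) = 68 Hz.
68 Hz mod fs = 8 Hz.
8 Hz ≤ fs/2 = 15 Hz, appears at 8 Hz.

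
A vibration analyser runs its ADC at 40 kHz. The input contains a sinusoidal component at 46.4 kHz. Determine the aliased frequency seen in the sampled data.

6.4 kHz

46.4 kHz mod fs = 6.4 kHz.
6.4 kHz ≤ fs/2 = 20 kHz, appears at 6.4 kHz.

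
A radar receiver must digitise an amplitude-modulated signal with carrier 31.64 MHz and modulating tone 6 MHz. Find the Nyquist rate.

75.28 MHz

AM sidebands sit at fc ± fm = 25.64 MHz and 37.64 MHz.
Highest-frequency component: 37.64 MHz.
Nyquist rate = 2 × 37.64 MHz = 75.28 MHz.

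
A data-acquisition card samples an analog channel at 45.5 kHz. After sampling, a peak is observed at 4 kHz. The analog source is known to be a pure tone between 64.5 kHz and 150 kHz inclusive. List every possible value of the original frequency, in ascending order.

87 kHz, 95 kHz, 132.5 kHz, 140.5 kHz

Frequencies that alias to 4 kHz are k·fs ± 4 kHz for integer k ≥ 0.
k=0: 4 kHz.
k=1: 41.5 kHz, 49.5 kHz.
k=2: 87 kHz, 95 kHz.
k=3: 132.5 kHz, 140.5 kHz.
k=4: 178 kHz, 186 kHz.
Within [64.5 kHz, 150 kHz]: 87 kHz, 95 kHz, 132.5 kHz, 140.5 kHz.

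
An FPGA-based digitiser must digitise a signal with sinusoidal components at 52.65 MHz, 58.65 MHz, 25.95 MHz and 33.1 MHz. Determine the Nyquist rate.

Highest-frequency component: 58.65 MHz.
Nyquist rate = 2 × 58.65 MHz = 117.3 MHz.

117.3 MHz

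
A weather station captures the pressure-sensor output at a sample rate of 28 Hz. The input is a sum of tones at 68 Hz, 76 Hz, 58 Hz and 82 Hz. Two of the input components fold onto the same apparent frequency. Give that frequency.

2 Hz

fs/2 = 14 Hz.
68 Hz mod fs = 12 Hz.
12 Hz ≤ fs/2 = 14 Hz, appears at 12 Hz.
76 Hz mod fs = 20 Hz.
20 Hz > fs/2 = 14 Hz, folds to fs − 20 Hz = 8 Hz.
58 Hz mod fs = 2 Hz.
2 Hz ≤ fs/2 = 14 Hz, appears at 2 Hz.
82 Hz mod fs = 26 Hz.
26 Hz > fs/2 = 14 Hz, folds to fs − 26 Hz = 2 Hz.
58 Hz and 82 Hz both map to 2 Hz.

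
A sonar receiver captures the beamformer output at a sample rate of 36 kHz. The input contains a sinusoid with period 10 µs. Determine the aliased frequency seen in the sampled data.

8 kHz

T = 10 µs → f = 1/T = 100 kHz.
100 kHz mod fs = 28 kHz.
28 kHz > fs/2 = 18 kHz, folds to fs − 28 kHz = 8 kHz.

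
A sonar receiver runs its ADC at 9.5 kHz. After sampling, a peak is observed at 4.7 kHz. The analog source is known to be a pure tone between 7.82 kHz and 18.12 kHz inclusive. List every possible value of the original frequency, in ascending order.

Frequencies that alias to 4.7 kHz are k·fs ± 4.7 kHz for integer k ≥ 0.
k=0: 4.7 kHz.
k=1: 4.8 kHz, 14.2 kHz.
k=2: 14.3 kHz, 23.7 kHz.
k=3: 23.8 kHz, 33.2 kHz.
Within [7.82 kHz, 18.12 kHz]: 14.2 kHz, 14.3 kHz.

14.2 kHz, 14.3 kHz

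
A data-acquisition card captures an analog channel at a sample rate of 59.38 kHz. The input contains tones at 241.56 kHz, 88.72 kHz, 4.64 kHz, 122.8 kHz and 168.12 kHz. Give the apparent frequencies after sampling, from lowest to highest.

fs/2 = 29.69 kHz.
241.56 kHz mod fs = 4.04 kHz.
4.04 kHz ≤ fs/2 = 29.69 kHz, appears at 4.04 kHz.
88.72 kHz mod fs = 29.34 kHz.
29.34 kHz ≤ fs/2 = 29.69 kHz, appears at 29.34 kHz.
4.64 kHz ≤ fs/2 = 29.69 kHz, passes unchanged.
122.8 kHz mod fs = 4.04 kHz.
4.04 kHz ≤ fs/2 = 29.69 kHz, appears at 4.04 kHz.
168.12 kHz mod fs = 49.36 kHz.
49.36 kHz > fs/2 = 29.69 kHz, folds to fs − 49.36 kHz = 10.02 kHz.
Distinct values: {4.04 kHz, 4.64 kHz, 10.02 kHz, 29.34 kHz}.

4.04 kHz, 4.64 kHz, 10.02 kHz, 29.34 kHz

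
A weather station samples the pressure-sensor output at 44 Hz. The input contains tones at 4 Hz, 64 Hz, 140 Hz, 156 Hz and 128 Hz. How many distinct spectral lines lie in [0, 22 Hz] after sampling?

3

fs/2 = 22 Hz.
4 Hz ≤ fs/2 = 22 Hz, passes unchanged.
64 Hz mod fs = 20 Hz.
20 Hz ≤ fs/2 = 22 Hz, appears at 20 Hz.
140 Hz mod fs = 8 Hz.
8 Hz ≤ fs/2 = 22 Hz, appears at 8 Hz.
156 Hz mod fs = 24 Hz.
24 Hz > fs/2 = 22 Hz, folds to fs − 24 Hz = 20 Hz.
128 Hz mod fs = 40 Hz.
40 Hz > fs/2 = 22 Hz, folds to fs − 40 Hz = 4 Hz.
Distinct values: {4 Hz, 8 Hz, 20 Hz} → 3.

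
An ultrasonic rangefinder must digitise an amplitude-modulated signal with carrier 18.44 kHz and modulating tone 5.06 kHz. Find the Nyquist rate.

AM sidebands sit at fc ± fm = 13.38 kHz and 23.5 kHz.
Highest-frequency component: 23.5 kHz.
Nyquist rate = 2 × 23.5 kHz = 47 kHz.

47 kHz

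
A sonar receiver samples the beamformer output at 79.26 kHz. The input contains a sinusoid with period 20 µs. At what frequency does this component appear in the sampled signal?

T = 20 µs → f = 1/T = 50 kHz.
50 kHz > fs/2 = 39.63 kHz, folds to fs − 50 kHz = 29.26 kHz.

29.26 kHz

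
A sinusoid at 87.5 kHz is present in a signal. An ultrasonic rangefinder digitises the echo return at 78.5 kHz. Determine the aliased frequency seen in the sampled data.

87.5 kHz mod fs = 9 kHz.
9 kHz ≤ fs/2 = 39.25 kHz, appears at 9 kHz.

9 kHz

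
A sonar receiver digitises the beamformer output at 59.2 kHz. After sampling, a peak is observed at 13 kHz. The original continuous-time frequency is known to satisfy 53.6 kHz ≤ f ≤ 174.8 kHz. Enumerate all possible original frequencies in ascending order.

72.2 kHz, 105.4 kHz, 131.4 kHz, 164.6 kHz

Frequencies that alias to 13 kHz are k·fs ± 13 kHz for integer k ≥ 0.
k=0: 13 kHz.
k=1: 46.2 kHz, 72.2 kHz.
k=2: 105.4 kHz, 131.4 kHz.
k=3: 164.6 kHz, 190.6 kHz.
k=4: 223.8 kHz, 249.8 kHz.
Within [53.6 kHz, 174.8 kHz]: 72.2 kHz, 105.4 kHz, 131.4 kHz, 164.6 kHz.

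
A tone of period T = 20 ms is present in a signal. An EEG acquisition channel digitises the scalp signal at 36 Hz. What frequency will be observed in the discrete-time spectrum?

T = 20 ms → f = 1/T = 50 Hz.
50 Hz mod fs = 14 Hz.
14 Hz ≤ fs/2 = 18 Hz, appears at 14 Hz.

14 Hz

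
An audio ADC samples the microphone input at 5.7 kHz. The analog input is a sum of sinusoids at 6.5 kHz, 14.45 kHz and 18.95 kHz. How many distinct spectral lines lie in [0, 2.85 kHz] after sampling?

3

fs/2 = 2.85 kHz.
6.5 kHz mod fs = 0.8 kHz.
0.8 kHz ≤ fs/2 = 2.85 kHz, appears at 0.8 kHz.
14.45 kHz mod fs = 3.05 kHz.
3.05 kHz > fs/2 = 2.85 kHz, folds to fs − 3.05 kHz = 2.65 kHz.
18.95 kHz mod fs = 1.85 kHz.
1.85 kHz ≤ fs/2 = 2.85 kHz, appears at 1.85 kHz.
Distinct values: {0.8 kHz, 1.85 kHz, 2.65 kHz} → 3.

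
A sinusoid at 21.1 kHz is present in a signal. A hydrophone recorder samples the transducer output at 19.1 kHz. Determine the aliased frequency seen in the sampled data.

21.1 kHz mod fs = 2 kHz.
2 kHz ≤ fs/2 = 9.55 kHz, appears at 2 kHz.

2 kHz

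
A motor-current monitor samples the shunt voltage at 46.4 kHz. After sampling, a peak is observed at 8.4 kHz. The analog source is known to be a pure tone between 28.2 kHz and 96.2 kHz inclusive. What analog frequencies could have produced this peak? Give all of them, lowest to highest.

38 kHz, 54.8 kHz, 84.4 kHz

Frequencies that alias to 8.4 kHz are k·fs ± 8.4 kHz for integer k ≥ 0.
k=0: 8.4 kHz.
k=1: 38 kHz, 54.8 kHz.
k=2: 84.4 kHz, 101.2 kHz.
k=3: 130.8 kHz, 147.6 kHz.
Within [28.2 kHz, 96.2 kHz]: 38 kHz, 54.8 kHz, 84.4 kHz.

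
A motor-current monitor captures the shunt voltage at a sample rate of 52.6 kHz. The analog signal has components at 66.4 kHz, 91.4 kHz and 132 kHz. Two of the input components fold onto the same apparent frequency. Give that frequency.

13.8 kHz

fs/2 = 26.3 kHz.
66.4 kHz mod fs = 13.8 kHz.
13.8 kHz ≤ fs/2 = 26.3 kHz, appears at 13.8 kHz.
91.4 kHz mod fs = 38.8 kHz.
38.8 kHz > fs/2 = 26.3 kHz, folds to fs − 38.8 kHz = 13.8 kHz.
132 kHz mod fs = 26.8 kHz.
26.8 kHz > fs/2 = 26.3 kHz, folds to fs − 26.8 kHz = 25.8 kHz.
66.4 kHz and 91.4 kHz both map to 13.8 kHz.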